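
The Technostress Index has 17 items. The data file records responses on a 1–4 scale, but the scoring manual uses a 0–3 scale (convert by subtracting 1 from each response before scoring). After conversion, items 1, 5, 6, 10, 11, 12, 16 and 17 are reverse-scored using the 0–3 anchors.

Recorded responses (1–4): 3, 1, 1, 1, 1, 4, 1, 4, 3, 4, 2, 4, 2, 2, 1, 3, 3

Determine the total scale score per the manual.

15

Convert to 0–3: 2, 0, 0, 0, 0, 3, 0, 3, 2, 3, 1, 3, 1, 1, 0, 2, 2
Reverse-coded (on a 0–3 scale, reversed = 3 − raw):
  item 1: 3 − 2 = 1
  item 5: 3 − 0 = 3
  item 6: 3 − 3 = 0
  item 10: 3 − 3 = 0
  item 11: 3 − 1 = 2
  item 12: 3 − 3 = 0
  item 16: 3 − 2 = 1
  item 17: 3 − 2 = 1
Scored: 1, 0, 0, 0, 3, 0, 0, 3, 2, 0, 2, 0, 1, 1, 0, 1, 1
Total = 15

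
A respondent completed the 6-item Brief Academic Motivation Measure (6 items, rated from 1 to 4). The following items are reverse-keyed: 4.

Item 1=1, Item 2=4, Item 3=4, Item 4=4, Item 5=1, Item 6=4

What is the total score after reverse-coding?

15

Reverse-coded items (reverse-coded value = 5 − response):
  item 4: 5 − 4 = 1
Scored responses: 1, 4, 4, 1, 1, 4
Total = 1 + 4 + 4 + 1 + 1 + 4 = 15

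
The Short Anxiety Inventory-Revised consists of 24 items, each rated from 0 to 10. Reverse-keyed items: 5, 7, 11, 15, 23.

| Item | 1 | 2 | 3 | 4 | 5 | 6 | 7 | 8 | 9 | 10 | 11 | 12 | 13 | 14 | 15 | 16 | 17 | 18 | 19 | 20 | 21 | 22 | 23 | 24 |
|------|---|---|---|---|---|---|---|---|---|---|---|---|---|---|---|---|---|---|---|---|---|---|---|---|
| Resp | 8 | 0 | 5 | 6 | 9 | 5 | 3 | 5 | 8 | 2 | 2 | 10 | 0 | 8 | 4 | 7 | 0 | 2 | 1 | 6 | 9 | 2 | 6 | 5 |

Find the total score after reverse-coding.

Reversing items 5, 7, 11, 15, & 23 with 10 − raw:
Total = 8 + 0 + 5 + 6 + (10−9) + 5 + (10−3) + 5 + 8 + 2 + (10−2) + 10 + 0 + 8 + (10−4) + 7 + 0 + 2 + 1 + 6 + 9 + 2 + (10−6) + 5
      = 8 + 0 + 5 + 6 + 1 + 5 + 7 + 5 + 8 + 2 + 8 + 10 + 0 + 8 + 6 + 7 + 0 + 2 + 1 + 6 + 9 + 2 + 4 + 5 = 115

115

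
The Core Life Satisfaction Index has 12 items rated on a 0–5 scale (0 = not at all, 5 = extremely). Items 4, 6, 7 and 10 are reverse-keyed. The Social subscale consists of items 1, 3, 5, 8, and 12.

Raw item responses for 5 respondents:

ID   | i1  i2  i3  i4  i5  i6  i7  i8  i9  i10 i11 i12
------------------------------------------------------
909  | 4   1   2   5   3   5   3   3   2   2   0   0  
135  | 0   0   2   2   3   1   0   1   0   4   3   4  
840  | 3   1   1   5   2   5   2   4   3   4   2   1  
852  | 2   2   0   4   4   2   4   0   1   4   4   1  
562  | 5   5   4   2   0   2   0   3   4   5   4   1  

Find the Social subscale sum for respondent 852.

Respondent 852 raw: 2, 2, 0, 4, 4, 2, 4, 0, 1, 4, 4, 1.
Social items: 1, 3, 5, 8, 12.
Reverse-coded (reversed = (0+5) − raw = 5 − raw):
  item 1: 2
  item 3: 0
  item 5: 4
  item 8: 0
  item 12: 1
Sum = 2 + 0 + 4 + 0 + 1 = 7

7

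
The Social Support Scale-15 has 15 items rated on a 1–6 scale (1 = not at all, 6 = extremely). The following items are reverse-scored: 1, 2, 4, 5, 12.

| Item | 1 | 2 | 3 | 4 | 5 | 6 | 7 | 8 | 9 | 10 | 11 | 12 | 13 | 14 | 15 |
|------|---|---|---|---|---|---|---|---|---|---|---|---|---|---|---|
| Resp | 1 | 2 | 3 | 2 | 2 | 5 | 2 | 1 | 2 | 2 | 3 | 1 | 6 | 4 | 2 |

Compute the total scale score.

Reverse-scored items use 7 − raw:
  item 1: 7 − 1 = 6
  item 2: 7 − 2 = 5
  item 4: 7 − 2 = 5
  item 5: 7 − 2 = 5
  item 12: 7 − 1 = 6
Scored responses: 6, 5, 3, 5, 5, 5, 2, 1, 2, 2, 3, 6, 6, 4, 2
Total = 6 + 5 + 3 + 5 + 5 + 5 + 2 + 1 + 2 + 2 + 3 + 6 + 6 + 4 + 2 = 57

57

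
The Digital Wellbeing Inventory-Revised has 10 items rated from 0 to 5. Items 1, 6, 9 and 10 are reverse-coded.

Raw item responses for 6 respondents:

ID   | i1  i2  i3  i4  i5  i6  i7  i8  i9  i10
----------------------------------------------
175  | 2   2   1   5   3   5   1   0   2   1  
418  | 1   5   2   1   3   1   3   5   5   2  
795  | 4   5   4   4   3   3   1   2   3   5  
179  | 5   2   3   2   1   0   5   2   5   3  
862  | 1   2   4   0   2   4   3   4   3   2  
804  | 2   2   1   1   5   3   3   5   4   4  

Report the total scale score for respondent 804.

24

Respondent 804 raw: 2, 2, 1, 1, 5, 3, 3, 5, 4, 4.
Reverse-coded (reversed = (0+5) − raw = 5 − raw):
  item 1: 5 − 2 = 3
  item 2: 2
  item 3: 1
  item 4: 1
  item 5: 5
  item 6: 5 − 3 = 2
  item 7: 3
  item 8: 5
  item 9: 5 − 4 = 1
  item 10: 5 − 4 = 1
Sum = 3 + 2 + 1 + 1 + 5 + 2 + 3 + 5 + 1 + 1 = 24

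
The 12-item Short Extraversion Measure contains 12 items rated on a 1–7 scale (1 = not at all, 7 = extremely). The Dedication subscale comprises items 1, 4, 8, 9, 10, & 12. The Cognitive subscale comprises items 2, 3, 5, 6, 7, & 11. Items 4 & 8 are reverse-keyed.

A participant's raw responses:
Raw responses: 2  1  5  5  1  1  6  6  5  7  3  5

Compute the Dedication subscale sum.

Dedication items: 1, 4, 8, 9, 10, 12.
Of these, items 4 & 8 are reverse-keyed; on a 1–7 scale, reversed = 8 − raw.
  item 1: 2
  item 4: 8 − 5 = 3
  item 8: 8 − 6 = 2
  item 9: 5
  item 10: 7
  item 12: 5
Sum = 2 + 3 + 2 + 5 + 7 + 5 = 24

24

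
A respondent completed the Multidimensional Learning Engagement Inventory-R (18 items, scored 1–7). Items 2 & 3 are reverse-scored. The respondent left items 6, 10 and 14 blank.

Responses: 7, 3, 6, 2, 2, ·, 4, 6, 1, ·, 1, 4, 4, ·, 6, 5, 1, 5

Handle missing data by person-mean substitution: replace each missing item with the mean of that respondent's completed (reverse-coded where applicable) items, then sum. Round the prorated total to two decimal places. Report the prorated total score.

66.00

Reverse-coded (on a 1–7 scale, reversed = 8 − raw):
  item 2: 8 − 3 = 5
  item 3: 8 − 6 = 2
Completed scored items (15 of 18): 7, 5, 2, 2, 2, 4, 6, 1, 1, 4, 4, 6, 5, 1, 5; sum = 55.
Person mean = 55 / 15 ≈ 3.6667
Prorated total = (55 / 15) × 18 = 66.00 (to 2 dp)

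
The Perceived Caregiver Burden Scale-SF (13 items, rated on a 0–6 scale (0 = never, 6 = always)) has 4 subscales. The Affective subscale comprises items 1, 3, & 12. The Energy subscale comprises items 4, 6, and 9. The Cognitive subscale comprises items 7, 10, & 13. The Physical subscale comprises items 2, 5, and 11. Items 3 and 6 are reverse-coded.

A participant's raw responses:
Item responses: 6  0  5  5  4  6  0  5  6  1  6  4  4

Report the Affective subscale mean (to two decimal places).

Affective items: 1, 3, 12.
Of these, item 3 is reverse-coded; reverse-coded value = 6 − response.
  item 1: 6
  item 3: 6 − 5 = 1
  item 12: 4
Sum = 6 + 1 + 4 = 11
Mean = 11 / 3 = 3.67

3.67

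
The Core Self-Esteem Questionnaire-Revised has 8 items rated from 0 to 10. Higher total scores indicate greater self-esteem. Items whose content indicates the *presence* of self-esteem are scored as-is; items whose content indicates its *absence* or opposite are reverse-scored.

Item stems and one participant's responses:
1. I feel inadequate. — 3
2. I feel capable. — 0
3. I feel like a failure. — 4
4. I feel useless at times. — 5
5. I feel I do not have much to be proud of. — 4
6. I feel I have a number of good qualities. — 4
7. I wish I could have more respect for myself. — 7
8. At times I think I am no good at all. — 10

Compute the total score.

31

Items 1, 3, 4, 5, 7, 8 describe the absence/opposite of self-esteem → reverse-score.
reversed = (0+10) − raw = 10 − raw.
  item 1: 10 − 3 = 7
  item 2: 0
  item 3: 10 − 4 = 6
  item 4: 10 − 5 = 5
  item 5: 10 − 4 = 6
  item 6: 4
  item 7: 10 − 7 = 3
  item 8: 10 − 10 = 0
Total = 7 + 0 + 6 + 5 + 6 + 4 + 3 + 0 = 31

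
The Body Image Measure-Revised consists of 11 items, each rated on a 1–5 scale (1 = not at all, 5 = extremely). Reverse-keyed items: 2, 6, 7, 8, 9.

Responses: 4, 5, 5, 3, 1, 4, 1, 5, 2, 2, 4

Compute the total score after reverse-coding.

32

Reverse-coded items (on a 1–5 scale, reversed = 6 − raw):
  item 2: 6 − 5 = 1
  item 6: 6 − 4 = 2
  item 7: 6 − 1 = 5
  item 8: 6 − 5 = 1
  item 9: 6 − 2 = 4
After reverse-coding: 4, 1, 5, 3, 1, 2, 5, 1, 4, 2, 4
Total = 4 + 1 + 5 + 3 + 1 + 2 + 5 + 1 + 4 + 2 + 4 = 32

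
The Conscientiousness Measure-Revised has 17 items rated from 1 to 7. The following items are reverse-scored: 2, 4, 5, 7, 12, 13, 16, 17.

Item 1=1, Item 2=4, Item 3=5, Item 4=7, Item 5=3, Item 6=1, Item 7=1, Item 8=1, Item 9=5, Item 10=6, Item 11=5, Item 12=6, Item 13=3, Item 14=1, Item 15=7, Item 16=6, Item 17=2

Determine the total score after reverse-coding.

Reversing items 2, 4, 5, 7, 12, 13, 16, and 17 with 8 − raw:
Total = 1 + (8−4) + 5 + (8−7) + (8−3) + 1 + (8−1) + 1 + 5 + 6 + 5 + (8−6) + (8−3) + 1 + 7 + (8−6) + (8−2)
      = 1 + 4 + 5 + 1 + 5 + 1 + 7 + 1 + 5 + 6 + 5 + 2 + 5 + 1 + 7 + 2 + 6 = 64

64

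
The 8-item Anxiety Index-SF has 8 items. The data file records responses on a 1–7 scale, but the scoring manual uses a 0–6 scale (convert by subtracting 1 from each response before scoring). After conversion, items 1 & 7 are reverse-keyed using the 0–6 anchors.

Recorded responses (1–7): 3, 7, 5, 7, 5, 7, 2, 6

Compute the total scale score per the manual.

Convert to 0–6: 2, 6, 4, 6, 4, 6, 1, 5
Reverse-coded (reverse-coded value = 6 − response):
  item 1: 6 − 2 = 4
  item 7: 6 − 1 = 5
Scored: 4, 6, 4, 6, 4, 6, 5, 5
Total = 40

40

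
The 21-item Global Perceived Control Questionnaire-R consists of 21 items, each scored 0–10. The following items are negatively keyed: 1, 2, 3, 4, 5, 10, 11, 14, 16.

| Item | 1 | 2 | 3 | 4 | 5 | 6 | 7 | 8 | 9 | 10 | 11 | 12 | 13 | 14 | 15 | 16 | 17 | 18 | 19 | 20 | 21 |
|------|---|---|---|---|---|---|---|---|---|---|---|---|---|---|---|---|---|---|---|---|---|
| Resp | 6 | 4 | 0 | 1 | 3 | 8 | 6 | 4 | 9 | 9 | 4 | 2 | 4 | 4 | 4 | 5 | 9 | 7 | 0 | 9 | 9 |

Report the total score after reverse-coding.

Raw sum = 107. Negatively keyed items: 1, 2, 3, 4, 5, 10, 11, 14, 16; their raw sum = 36.
Each reversal replaces raw with 10 − raw, changing the total by 10 − 2·raw per item.
Total = 107 + 9·10 − 2·36 = 107 + 90 − 72 = 125

125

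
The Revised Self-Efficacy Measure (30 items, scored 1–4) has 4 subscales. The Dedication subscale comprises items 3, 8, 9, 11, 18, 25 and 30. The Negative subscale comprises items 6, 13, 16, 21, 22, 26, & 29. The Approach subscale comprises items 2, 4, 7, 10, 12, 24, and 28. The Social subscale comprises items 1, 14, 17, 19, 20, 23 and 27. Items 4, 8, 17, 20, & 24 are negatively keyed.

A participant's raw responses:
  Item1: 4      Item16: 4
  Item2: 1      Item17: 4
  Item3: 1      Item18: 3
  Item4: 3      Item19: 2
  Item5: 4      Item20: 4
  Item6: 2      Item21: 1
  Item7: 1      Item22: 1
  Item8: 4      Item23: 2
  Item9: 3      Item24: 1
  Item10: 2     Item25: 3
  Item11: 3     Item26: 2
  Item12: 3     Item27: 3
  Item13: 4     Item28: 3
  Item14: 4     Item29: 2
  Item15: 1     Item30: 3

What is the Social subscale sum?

Social items: 1, 14, 17, 19, 20, 23, 27.
Of these, items 17 and 20 are negatively keyed; reverse-coded value = 5 − response.
  item 1: 4
  item 14: 4
  item 17: 5 − 4 = 1
  item 19: 2
  item 20: 5 − 4 = 1
  item 23: 2
  item 27: 3
Sum = 4 + 4 + 1 + 2 + 1 + 2 + 3 = 17

17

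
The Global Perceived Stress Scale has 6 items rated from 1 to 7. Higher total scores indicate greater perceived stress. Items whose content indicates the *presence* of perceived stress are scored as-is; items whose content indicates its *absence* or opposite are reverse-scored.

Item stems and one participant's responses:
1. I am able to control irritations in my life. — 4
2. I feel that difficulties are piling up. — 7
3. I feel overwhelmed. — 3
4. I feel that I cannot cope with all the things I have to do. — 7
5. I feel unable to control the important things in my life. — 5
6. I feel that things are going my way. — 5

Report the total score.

Items 1, 6 describe the absence/opposite of perceived stress → reverse-score.
reverse-coded value = 8 − response.
  item 1: 8 − 4 = 4
  item 2: 7
  item 3: 3
  item 4: 7
  item 5: 5
  item 6: 8 − 5 = 3
Total = 4 + 7 + 3 + 7 + 5 + 3 = 29

29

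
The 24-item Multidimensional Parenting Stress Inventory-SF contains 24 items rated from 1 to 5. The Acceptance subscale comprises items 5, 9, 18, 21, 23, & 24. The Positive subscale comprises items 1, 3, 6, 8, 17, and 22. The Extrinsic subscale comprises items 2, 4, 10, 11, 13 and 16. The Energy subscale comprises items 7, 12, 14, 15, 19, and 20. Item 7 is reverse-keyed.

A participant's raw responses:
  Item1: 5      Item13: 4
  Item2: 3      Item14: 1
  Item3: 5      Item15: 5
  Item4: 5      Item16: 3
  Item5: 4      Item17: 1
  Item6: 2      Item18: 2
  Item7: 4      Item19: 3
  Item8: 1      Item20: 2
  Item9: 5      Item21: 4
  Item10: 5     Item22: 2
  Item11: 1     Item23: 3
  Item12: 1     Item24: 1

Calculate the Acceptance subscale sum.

19

Acceptance items: 5, 9, 18, 21, 23, 24.
  item 5: 4
  item 9: 5
  item 18: 2
  item 21: 4
  item 23: 3
  item 24: 1
Sum = 4 + 5 + 2 + 4 + 3 + 1 = 19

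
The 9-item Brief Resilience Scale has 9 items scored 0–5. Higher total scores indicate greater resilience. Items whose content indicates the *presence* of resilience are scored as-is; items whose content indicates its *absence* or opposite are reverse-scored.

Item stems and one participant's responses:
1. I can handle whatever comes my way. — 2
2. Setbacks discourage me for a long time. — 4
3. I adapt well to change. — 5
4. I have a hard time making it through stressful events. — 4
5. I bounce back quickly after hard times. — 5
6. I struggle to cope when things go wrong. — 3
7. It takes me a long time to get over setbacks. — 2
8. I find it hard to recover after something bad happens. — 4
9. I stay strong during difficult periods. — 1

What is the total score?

21

Items 2, 4, 6, 7, 8 describe the absence/opposite of resilience → reverse-score.
reverse-coded value = 5 − response.
  item 1: 2
  item 2: 5 − 4 = 1
  item 3: 5
  item 4: 5 − 4 = 1
  item 5: 5
  item 6: 5 − 3 = 2
  item 7: 5 − 2 = 3
  item 8: 5 − 4 = 1
  item 9: 1
Total = 2 + 1 + 5 + 1 + 5 + 2 + 3 + 1 + 1 = 21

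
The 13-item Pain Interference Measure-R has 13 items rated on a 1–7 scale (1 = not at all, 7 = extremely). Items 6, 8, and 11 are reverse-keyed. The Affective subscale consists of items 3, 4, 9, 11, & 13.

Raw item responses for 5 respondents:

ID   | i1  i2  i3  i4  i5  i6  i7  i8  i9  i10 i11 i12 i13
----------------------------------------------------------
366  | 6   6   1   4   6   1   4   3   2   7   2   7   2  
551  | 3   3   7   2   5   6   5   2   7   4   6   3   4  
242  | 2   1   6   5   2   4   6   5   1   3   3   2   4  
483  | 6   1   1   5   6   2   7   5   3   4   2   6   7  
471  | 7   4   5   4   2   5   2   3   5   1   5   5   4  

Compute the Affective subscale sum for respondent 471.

21

Respondent 471 raw: 7, 4, 5, 4, 2, 5, 2, 3, 5, 1, 5, 5, 4.
Affective items: 3, 4, 9, 11, 13.
Reverse-coded (reversed = (1+7) − raw = 8 − raw):
  item 3: 5
  item 4: 4
  item 9: 5
  item 11: 8 − 5 = 3
  item 13: 4
Sum = 5 + 4 + 5 + 3 + 4 = 21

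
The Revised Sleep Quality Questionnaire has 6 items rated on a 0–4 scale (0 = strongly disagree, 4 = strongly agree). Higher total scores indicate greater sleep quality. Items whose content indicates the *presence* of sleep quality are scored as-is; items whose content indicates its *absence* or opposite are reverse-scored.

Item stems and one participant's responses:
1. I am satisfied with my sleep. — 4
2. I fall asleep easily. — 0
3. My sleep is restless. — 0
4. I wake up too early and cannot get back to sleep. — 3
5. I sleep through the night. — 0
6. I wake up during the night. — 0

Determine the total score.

13

Items 3, 4, 6 describe the absence/opposite of sleep quality → reverse-score.
reverse-coded value = 4 − response.
  item 1: 4
  item 2: 0
  item 3: 4 − 0 = 4
  item 4: 4 − 3 = 1
  item 5: 0
  item 6: 4 − 0 = 4
Total = 4 + 0 + 4 + 1 + 0 + 4 = 13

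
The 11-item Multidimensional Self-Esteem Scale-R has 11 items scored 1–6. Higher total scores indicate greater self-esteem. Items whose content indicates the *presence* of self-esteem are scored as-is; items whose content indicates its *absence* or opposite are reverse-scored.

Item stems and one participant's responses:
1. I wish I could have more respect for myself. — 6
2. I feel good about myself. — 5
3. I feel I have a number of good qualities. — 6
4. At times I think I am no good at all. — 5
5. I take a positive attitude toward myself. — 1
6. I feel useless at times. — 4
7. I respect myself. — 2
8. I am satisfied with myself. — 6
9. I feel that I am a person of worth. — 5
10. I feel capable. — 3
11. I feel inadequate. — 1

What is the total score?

Items 1, 4, 6, 11 describe the absence/opposite of self-esteem → reverse-score.
reversed = (1+6) − raw = 7 − raw.
  item 1: 7 − 6 = 1
  item 2: 5
  item 3: 6
  item 4: 7 − 5 = 2
  item 5: 1
  item 6: 7 − 4 = 3
  item 7: 2
  item 8: 6
  item 9: 5
  item 10: 3
  item 11: 7 − 1 = 6
Total = 1 + 5 + 6 + 2 + 1 + 3 + 2 + 6 + 5 + 3 + 6 = 40

40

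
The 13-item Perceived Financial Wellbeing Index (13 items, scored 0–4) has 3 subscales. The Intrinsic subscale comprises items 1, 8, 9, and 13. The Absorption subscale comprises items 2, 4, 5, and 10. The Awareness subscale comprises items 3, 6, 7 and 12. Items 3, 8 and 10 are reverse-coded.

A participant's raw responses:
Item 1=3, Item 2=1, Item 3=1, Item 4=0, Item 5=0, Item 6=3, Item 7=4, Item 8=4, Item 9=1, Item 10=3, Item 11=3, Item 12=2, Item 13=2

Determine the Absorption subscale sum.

2

Absorption items: 2, 4, 5, 10.
Of these, item 10 is reverse-coded; on a 0–4 scale, reversed = 4 − raw.
  item 2: 1
  item 4: 0
  item 5: 0
  item 10: 4 − 3 = 1
Sum = 1 + 0 + 0 + 1 = 2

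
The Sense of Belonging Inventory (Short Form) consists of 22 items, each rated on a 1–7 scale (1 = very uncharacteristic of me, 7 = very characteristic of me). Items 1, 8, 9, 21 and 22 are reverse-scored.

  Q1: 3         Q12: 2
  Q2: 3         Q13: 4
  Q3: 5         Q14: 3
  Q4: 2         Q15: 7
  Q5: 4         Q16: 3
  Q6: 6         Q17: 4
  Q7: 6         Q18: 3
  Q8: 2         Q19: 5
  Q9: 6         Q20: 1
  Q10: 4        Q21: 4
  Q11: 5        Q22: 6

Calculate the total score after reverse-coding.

86

Reverse-scored items use 8 − raw:
  item 1: 8 − 3 = 5
  item 8: 8 − 2 = 6
  item 9: 8 − 6 = 2
  item 21: 8 − 4 = 4
  item 22: 8 − 6 = 2
After reverse-coding: 5, 3, 5, 2, 4, 6, 6, 6, 2, 4, 5, 2, 4, 3, 7, 3, 4, 3, 5, 1, 4, 2
Total = 5 + 3 + 5 + 2 + 4 + 6 + 6 + 6 + 2 + 4 + 5 + 2 + 4 + 3 + 7 + 3 + 4 + 3 + 5 + 1 + 4 + 2 = 86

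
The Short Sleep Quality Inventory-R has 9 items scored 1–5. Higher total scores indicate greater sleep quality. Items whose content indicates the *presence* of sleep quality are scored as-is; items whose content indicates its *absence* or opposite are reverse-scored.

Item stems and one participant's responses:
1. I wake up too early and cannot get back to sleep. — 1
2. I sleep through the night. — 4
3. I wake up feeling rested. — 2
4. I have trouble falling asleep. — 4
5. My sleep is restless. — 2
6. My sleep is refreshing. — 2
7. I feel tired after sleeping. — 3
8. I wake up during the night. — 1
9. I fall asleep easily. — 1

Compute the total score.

Items 1, 4, 5, 7, 8 describe the absence/opposite of sleep quality → reverse-score.
on a 1–5 scale, reversed = 6 − raw.
  item 1: 6 − 1 = 5
  item 2: 4
  item 3: 2
  item 4: 6 − 4 = 2
  item 5: 6 − 2 = 4
  item 6: 2
  item 7: 6 − 3 = 3
  item 8: 6 − 1 = 5
  item 9: 1
Total = 5 + 4 + 2 + 2 + 4 + 2 + 3 + 5 + 1 = 28

28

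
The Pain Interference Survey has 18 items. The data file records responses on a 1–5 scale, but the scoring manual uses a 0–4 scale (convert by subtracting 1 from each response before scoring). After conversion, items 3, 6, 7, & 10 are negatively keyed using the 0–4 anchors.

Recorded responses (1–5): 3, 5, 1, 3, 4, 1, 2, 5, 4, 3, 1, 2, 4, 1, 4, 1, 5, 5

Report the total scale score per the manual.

Convert to 0–4: 2, 4, 0, 2, 3, 0, 1, 4, 3, 2, 0, 1, 3, 0, 3, 0, 4, 4
Reverse-coded (reversed = (0+4) − raw = 4 − raw):
  item 3: 4 − 0 = 4
  item 6: 4 − 0 = 4
  item 7: 4 − 1 = 3
  item 10: 4 − 2 = 2
Scored: 2, 4, 4, 2, 3, 4, 3, 4, 3, 2, 0, 1, 3, 0, 3, 0, 4, 4
Total = 46

46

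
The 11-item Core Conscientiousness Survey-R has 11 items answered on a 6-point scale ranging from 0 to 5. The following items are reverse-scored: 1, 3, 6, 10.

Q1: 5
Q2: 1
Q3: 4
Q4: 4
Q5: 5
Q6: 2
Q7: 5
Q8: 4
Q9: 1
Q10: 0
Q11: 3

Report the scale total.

32

Reverse-coded items (reversed = (0+5) − raw = 5 − raw):
  item 1: 5 − 5 = 0
  item 3: 5 − 4 = 1
  item 6: 5 − 2 = 3
  item 10: 5 − 0 = 5
Scored items: 0, 1, 1, 4, 5, 3, 5, 4, 1, 5, 3
Total = 0 + 1 + 1 + 4 + 5 + 3 + 5 + 4 + 1 + 5 + 3 = 32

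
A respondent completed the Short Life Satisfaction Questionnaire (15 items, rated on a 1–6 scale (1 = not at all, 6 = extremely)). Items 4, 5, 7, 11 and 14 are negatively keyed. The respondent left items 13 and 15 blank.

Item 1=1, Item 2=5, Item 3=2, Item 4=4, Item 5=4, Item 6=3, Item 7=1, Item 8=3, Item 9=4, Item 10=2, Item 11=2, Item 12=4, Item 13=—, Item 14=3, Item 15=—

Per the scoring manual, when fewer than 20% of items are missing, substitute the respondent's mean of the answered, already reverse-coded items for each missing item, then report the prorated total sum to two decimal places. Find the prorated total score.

Reverse-coded (reversed = (1+6) − raw = 7 − raw):
  item 4: 7 − 4 = 3
  item 5: 7 − 4 = 3
  item 7: 7 − 1 = 6
  item 11: 7 − 2 = 5
  item 14: 7 − 3 = 4
Completed scored items (13 of 15): 1, 5, 2, 3, 3, 3, 6, 3, 4, 2, 5, 4, 4; sum = 45.
Person mean = 45 / 13 ≈ 3.4615
Prorated total = (45 / 13) × 15 = 51.92 (to 2 dp)

51.92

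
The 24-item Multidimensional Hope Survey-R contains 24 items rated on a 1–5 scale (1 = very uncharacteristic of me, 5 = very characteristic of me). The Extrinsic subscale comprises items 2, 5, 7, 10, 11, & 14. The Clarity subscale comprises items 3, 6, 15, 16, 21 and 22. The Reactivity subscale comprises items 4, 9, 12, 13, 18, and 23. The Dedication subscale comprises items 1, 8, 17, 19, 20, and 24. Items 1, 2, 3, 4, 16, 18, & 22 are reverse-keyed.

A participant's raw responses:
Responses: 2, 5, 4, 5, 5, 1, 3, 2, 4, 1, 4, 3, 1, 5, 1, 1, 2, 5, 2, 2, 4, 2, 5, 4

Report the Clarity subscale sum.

17

Clarity items: 3, 6, 15, 16, 21, 22.
Of these, items 3, 16, and 22 are reverse-keyed; reversed = (1+5) − raw = 6 − raw.
  item 3: 6 − 4 = 2
  item 6: 1
  item 15: 1
  item 16: 6 − 1 = 5
  item 21: 4
  item 22: 6 − 2 = 4
Sum = 2 + 1 + 1 + 5 + 4 + 4 = 17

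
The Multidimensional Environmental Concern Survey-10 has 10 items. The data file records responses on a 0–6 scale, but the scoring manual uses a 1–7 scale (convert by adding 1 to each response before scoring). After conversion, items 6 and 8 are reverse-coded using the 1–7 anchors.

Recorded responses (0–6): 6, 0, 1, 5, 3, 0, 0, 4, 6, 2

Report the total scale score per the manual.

41

Convert to 1–7: 7, 1, 2, 6, 4, 1, 1, 5, 7, 3
Reverse-coded (reverse-coded value = 8 − response):
  item 6: 8 − 1 = 7
  item 8: 8 − 5 = 3
Scored: 7, 1, 2, 6, 4, 7, 1, 3, 7, 3
Total = 41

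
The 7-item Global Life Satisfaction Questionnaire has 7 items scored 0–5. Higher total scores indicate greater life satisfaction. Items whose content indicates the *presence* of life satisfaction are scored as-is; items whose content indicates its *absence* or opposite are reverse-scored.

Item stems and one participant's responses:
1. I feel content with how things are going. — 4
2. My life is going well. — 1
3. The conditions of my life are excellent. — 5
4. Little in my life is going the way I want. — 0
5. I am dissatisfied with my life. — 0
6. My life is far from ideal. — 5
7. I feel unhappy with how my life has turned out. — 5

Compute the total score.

20

Items 4, 5, 6, 7 describe the absence/opposite of life satisfaction → reverse-score.
on a 0–5 scale, reversed = 5 − raw.
  item 1: 4
  item 2: 1
  item 3: 5
  item 4: 5 − 0 = 5
  item 5: 5 − 0 = 5
  item 6: 5 − 5 = 0
  item 7: 5 − 5 = 0
Total = 4 + 1 + 5 + 5 + 5 + 0 + 0 = 20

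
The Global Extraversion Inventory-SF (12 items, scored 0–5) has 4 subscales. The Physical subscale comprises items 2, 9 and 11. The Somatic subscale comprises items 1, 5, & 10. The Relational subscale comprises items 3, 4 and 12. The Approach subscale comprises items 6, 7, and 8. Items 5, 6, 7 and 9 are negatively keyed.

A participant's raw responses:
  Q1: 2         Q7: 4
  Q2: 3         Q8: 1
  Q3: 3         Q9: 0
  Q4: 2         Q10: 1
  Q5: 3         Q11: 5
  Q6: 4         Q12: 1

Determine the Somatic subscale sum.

Somatic items: 1, 5, 10.
Of these, item 5 is negatively keyed; on a 0–5 scale, reversed = 5 − raw.
  item 1: 2
  item 5: 5 − 3 = 2
  item 10: 1
Sum = 2 + 2 + 1 = 5

5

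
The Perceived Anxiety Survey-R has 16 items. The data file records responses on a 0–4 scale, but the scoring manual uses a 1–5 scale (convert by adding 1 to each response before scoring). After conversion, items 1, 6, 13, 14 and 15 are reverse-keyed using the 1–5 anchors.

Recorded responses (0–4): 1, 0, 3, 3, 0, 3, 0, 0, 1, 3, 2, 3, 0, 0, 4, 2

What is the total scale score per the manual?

45

Convert to 1–5: 2, 1, 4, 4, 1, 4, 1, 1, 2, 4, 3, 4, 1, 1, 5, 3
Reverse-coded (on a 1–5 scale, reversed = 6 − raw):
  item 1: 6 − 2 = 4
  item 6: 6 − 4 = 2
  item 13: 6 − 1 = 5
  item 14: 6 − 1 = 5
  item 15: 6 − 5 = 1
Scored: 4, 1, 4, 4, 1, 2, 1, 1, 2, 4, 3, 4, 5, 5, 1, 3
Total = 45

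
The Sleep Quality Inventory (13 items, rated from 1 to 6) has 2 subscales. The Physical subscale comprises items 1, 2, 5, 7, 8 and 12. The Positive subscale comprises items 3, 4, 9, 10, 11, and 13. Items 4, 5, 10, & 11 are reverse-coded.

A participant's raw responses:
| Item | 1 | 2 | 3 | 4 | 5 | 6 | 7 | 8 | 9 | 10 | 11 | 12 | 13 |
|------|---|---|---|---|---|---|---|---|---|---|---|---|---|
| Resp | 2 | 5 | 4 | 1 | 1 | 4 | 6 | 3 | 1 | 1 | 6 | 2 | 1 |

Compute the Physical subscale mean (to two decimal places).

Physical items: 1, 2, 5, 7, 8, 12.
Of these, item 5 is reverse-coded; reverse-coded value = 7 − response.
  item 1: 2
  item 2: 5
  item 5: 7 − 1 = 6
  item 7: 6
  item 8: 3
  item 12: 2
Sum = 2 + 5 + 6 + 6 + 3 + 2 = 24
Mean = 24 / 6 = 4.00

4.00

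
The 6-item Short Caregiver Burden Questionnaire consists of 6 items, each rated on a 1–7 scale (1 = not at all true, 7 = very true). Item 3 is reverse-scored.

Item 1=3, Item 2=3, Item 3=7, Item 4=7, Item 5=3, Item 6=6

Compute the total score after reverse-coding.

Raw sum = 29. Reverse-scored items: 3; their raw sum = 7.
Each reversal replaces raw with 8 − raw, changing the total by 8 − 2·raw per item.
Total = 29 + 1·8 − 2·7 = 29 + 8 − 14 = 23

23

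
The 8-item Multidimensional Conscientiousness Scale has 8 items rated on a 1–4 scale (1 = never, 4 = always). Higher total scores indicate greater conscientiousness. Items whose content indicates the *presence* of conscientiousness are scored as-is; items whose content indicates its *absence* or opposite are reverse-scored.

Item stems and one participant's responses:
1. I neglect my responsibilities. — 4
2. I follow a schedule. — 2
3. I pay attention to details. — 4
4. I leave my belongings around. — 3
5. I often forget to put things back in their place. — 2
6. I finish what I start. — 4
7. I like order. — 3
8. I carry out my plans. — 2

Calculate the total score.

Items 1, 4, 5 describe the absence/opposite of conscientiousness → reverse-score.
on a 1–4 scale, reversed = 5 − raw.
  item 1: 5 − 4 = 1
  item 2: 2
  item 3: 4
  item 4: 5 − 3 = 2
  item 5: 5 − 2 = 3
  item 6: 4
  item 7: 3
  item 8: 2
Total = 1 + 2 + 4 + 2 + 3 + 4 + 3 + 2 = 21

21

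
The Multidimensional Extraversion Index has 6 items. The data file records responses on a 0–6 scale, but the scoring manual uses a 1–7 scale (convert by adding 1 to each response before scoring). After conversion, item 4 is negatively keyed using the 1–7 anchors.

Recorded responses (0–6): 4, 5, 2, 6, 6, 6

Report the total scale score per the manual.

Convert to 1–7: 5, 6, 3, 7, 7, 7
Reverse-coded (on a 1–7 scale, reversed = 8 − raw):
  item 4: 8 − 7 = 1
Scored: 5, 6, 3, 1, 7, 7
Total = 29

29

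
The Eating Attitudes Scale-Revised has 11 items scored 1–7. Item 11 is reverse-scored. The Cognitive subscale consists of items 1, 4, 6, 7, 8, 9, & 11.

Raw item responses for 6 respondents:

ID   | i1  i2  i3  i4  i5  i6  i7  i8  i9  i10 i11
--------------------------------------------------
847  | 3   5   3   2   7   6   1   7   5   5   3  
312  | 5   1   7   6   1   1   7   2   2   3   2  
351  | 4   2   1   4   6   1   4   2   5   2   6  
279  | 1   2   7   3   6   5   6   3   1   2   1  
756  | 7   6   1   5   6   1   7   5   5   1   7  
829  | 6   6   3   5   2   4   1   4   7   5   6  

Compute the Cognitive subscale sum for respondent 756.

31

Respondent 756 raw: 7, 6, 1, 5, 6, 1, 7, 5, 5, 1, 7.
Cognitive items: 1, 4, 6, 7, 8, 9, 11.
Reverse-coded (reversed = (1+7) − raw = 8 − raw):
  item 1: 7
  item 4: 5
  item 6: 1
  item 7: 7
  item 8: 5
  item 9: 5
  item 11: 8 − 7 = 1
Sum = 7 + 5 + 1 + 7 + 5 + 5 + 1 = 31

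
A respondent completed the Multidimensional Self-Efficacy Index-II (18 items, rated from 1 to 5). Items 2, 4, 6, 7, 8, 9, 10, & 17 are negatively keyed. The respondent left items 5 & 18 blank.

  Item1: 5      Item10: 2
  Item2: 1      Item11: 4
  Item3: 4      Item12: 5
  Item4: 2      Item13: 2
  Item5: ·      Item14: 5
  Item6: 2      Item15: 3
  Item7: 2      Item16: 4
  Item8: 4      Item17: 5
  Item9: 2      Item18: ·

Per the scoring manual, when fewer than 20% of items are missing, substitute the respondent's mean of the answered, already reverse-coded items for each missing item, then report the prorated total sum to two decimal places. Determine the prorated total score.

67.50

Reverse-coded (on a 1–5 scale, reversed = 6 − raw):
  item 2: 6 − 1 = 5
  item 4: 6 − 2 = 4
  item 6: 6 − 2 = 4
  item 7: 6 − 2 = 4
  item 8: 6 − 4 = 2
  item 9: 6 − 2 = 4
  item 10: 6 − 2 = 4
  item 17: 6 − 5 = 1
Completed scored items (16 of 18): 5, 5, 4, 4, 4, 4, 2, 4, 4, 4, 5, 2, 5, 3, 4, 1; sum = 60.
Person mean = 60 / 16 ≈ 3.7500
Prorated total = (60 / 16) × 18 = 67.50 (to 2 dp)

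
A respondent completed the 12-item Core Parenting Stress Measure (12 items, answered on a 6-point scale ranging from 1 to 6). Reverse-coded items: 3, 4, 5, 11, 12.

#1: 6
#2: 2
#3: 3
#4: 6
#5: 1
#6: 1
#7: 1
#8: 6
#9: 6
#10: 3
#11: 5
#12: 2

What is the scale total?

43

Reversing items 3, 4, 5, 11, and 12 with 7 − raw:
Total = 6 + 2 + (7−3) + (7−6) + (7−1) + 1 + 1 + 6 + 6 + 3 + (7−5) + (7−2)
      = 6 + 2 + 4 + 1 + 6 + 1 + 1 + 6 + 6 + 3 + 2 + 5 = 43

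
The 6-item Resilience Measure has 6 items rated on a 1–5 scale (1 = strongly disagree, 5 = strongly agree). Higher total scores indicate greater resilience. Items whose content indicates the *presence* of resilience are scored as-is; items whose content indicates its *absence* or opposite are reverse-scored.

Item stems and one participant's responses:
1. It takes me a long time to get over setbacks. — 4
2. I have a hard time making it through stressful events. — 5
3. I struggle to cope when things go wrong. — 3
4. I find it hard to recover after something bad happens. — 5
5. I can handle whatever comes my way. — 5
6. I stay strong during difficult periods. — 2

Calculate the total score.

14

Items 1, 2, 3, 4 describe the absence/opposite of resilience → reverse-score.
reversed = (1+5) − raw = 6 − raw.
  item 1: 6 − 4 = 2
  item 2: 6 − 5 = 1
  item 3: 6 − 3 = 3
  item 4: 6 − 5 = 1
  item 5: 5
  item 6: 2
Total = 2 + 1 + 3 + 1 + 5 + 2 = 14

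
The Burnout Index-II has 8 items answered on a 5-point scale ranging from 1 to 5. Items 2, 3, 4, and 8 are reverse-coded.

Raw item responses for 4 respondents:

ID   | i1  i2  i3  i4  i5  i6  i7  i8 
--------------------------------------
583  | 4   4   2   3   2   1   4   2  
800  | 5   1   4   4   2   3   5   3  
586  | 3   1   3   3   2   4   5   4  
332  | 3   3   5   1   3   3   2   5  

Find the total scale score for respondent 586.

Respondent 586 raw: 3, 1, 3, 3, 2, 4, 5, 4.
Reverse-coded (reversed = (1+5) − raw = 6 − raw):
  item 1: 3
  item 2: 6 − 1 = 5
  item 3: 6 − 3 = 3
  item 4: 6 − 3 = 3
  item 5: 2
  item 6: 4
  item 7: 5
  item 8: 6 − 4 = 2
Sum = 3 + 5 + 3 + 3 + 2 + 4 + 5 + 2 = 27

27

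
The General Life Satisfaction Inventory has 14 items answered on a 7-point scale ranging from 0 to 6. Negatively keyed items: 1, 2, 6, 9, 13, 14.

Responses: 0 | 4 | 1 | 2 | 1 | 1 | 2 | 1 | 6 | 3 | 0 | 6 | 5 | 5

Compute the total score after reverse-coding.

Apply reverse scoring (reverse-coded value = 6 − response):
  item 1: 6 − 0 = 6
  item 2: 6 − 4 = 2
  item 6: 6 − 1 = 5
  item 9: 6 − 6 = 0
  item 13: 6 − 5 = 1
  item 14: 6 − 5 = 1
After reverse-coding: 6, 2, 1, 2, 1, 5, 2, 1, 0, 3, 0, 6, 1, 1
Total = 6 + 2 + 1 + 2 + 1 + 5 + 2 + 1 + 0 + 3 + 0 + 6 + 1 + 1 = 31

31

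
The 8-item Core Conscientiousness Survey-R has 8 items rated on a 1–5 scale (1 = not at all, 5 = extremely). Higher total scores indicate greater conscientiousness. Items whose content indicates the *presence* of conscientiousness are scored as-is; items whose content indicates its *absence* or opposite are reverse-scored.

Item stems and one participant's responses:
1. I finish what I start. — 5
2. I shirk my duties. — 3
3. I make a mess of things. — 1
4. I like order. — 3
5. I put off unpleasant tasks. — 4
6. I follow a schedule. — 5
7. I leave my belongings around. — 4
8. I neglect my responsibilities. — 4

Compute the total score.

Items 2, 3, 5, 7, 8 describe the absence/opposite of conscientiousness → reverse-score.
reversed = (1+5) − raw = 6 − raw.
  item 1: 5
  item 2: 6 − 3 = 3
  item 3: 6 − 1 = 5
  item 4: 3
  item 5: 6 − 4 = 2
  item 6: 5
  item 7: 6 − 4 = 2
  item 8: 6 − 4 = 2
Total = 5 + 3 + 5 + 3 + 2 + 5 + 2 + 2 = 27

27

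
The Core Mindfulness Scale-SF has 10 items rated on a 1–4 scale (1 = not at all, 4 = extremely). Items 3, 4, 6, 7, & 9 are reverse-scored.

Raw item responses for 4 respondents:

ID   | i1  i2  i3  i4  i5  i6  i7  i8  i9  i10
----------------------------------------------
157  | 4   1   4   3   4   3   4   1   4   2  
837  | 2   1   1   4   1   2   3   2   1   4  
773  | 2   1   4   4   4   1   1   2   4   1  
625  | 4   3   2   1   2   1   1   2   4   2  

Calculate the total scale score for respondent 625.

29

Respondent 625 raw: 4, 3, 2, 1, 2, 1, 1, 2, 4, 2.
Reverse-coded (reverse-coded value = 5 − response):
  item 1: 4
  item 2: 3
  item 3: 5 − 2 = 3
  item 4: 5 − 1 = 4
  item 5: 2
  item 6: 5 − 1 = 4
  item 7: 5 − 1 = 4
  item 8: 2
  item 9: 5 − 4 = 1
  item 10: 2
Sum = 4 + 3 + 3 + 4 + 2 + 4 + 4 + 2 + 1 + 2 = 29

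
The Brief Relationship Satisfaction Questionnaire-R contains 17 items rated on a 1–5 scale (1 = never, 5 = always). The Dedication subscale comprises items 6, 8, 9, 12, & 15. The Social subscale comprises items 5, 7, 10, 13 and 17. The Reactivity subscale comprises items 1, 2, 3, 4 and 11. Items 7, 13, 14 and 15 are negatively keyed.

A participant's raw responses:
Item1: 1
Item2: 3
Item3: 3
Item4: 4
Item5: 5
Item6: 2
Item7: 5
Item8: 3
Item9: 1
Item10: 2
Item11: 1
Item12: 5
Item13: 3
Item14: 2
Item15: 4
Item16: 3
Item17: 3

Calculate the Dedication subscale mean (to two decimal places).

Dedication items: 6, 8, 9, 12, 15.
Of these, item 15 is negatively keyed; on a 1–5 scale, reversed = 6 − raw.
  item 6: 2
  item 8: 3
  item 9: 1
  item 12: 5
  item 15: 6 − 4 = 2
Sum = 2 + 3 + 1 + 5 + 2 = 13
Mean = 13 / 5 = 2.60

2.60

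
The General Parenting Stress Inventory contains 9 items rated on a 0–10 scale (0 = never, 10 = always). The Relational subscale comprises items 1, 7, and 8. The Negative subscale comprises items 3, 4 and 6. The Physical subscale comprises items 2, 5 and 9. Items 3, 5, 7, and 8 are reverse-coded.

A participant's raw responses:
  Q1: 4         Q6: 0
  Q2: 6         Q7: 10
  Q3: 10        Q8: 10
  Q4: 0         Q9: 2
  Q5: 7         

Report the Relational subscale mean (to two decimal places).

Relational items: 1, 7, 8.
Of these, items 7 and 8 are reverse-coded; reverse-coded value = 10 − response.
  item 1: 4
  item 7: 10 − 10 = 0
  item 8: 10 − 10 = 0
Sum = 4 + 0 + 0 = 4
Mean = 4 / 3 = 1.33

1.33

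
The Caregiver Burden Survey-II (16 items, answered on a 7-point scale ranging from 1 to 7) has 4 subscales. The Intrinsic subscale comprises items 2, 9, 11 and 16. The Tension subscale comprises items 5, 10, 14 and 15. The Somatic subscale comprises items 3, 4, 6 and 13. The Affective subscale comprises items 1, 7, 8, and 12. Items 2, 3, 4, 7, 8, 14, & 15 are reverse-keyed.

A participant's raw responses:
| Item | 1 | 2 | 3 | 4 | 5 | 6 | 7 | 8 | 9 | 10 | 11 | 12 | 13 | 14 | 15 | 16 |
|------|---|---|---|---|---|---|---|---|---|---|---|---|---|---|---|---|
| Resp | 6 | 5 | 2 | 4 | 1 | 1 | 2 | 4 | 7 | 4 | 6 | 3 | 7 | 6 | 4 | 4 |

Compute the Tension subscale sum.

Tension items: 5, 10, 14, 15.
Of these, items 14 and 15 are reverse-keyed; reversed = (1+7) − raw = 8 − raw.
  item 5: 1
  item 10: 4
  item 14: 8 − 6 = 2
  item 15: 8 − 4 = 4
Sum = 1 + 4 + 2 + 4 = 11

11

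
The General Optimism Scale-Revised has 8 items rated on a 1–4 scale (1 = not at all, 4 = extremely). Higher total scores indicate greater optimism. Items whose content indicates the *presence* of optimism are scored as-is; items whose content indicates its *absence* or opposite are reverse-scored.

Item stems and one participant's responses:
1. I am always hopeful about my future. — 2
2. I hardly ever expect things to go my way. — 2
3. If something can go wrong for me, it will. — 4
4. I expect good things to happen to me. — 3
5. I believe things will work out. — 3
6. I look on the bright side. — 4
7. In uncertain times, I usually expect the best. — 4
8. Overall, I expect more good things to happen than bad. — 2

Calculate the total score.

22

Items 2, 3 describe the absence/opposite of optimism → reverse-score.
on a 1–4 scale, reversed = 5 − raw.
  item 1: 2
  item 2: 5 − 2 = 3
  item 3: 5 − 4 = 1
  item 4: 3
  item 5: 3
  item 6: 4
  item 7: 4
  item 8: 2
Total = 2 + 3 + 1 + 3 + 3 + 4 + 4 + 2 = 22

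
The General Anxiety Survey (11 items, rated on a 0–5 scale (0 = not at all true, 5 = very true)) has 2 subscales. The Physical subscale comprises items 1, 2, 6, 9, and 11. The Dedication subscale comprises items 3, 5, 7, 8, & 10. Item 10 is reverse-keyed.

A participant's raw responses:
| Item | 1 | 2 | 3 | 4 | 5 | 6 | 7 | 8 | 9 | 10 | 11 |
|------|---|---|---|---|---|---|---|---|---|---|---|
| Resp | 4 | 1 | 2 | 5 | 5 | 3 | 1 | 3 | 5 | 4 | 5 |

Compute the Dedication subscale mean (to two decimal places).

2.40

Dedication items: 3, 5, 7, 8, 10.
Of these, item 10 is reverse-keyed; on a 0–5 scale, reversed = 5 − raw.
  item 3: 2
  item 5: 5
  item 7: 1
  item 8: 3
  item 10: 5 − 4 = 1
Sum = 2 + 5 + 1 + 3 + 1 = 12
Mean = 12 / 5 = 2.40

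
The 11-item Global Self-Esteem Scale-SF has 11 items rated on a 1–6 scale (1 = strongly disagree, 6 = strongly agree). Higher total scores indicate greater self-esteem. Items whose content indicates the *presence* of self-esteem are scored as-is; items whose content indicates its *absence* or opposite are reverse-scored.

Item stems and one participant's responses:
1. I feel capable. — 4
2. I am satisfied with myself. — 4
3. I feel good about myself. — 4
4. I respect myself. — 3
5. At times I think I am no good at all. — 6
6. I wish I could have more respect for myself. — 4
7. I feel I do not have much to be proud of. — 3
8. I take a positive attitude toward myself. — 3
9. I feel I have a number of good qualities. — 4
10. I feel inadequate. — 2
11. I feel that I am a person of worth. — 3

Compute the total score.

Items 5, 6, 7, 10 describe the absence/opposite of self-esteem → reverse-score.
reverse-coded value = 7 − response.
  item 1: 4
  item 2: 4
  item 3: 4
  item 4: 3
  item 5: 7 − 6 = 1
  item 6: 7 − 4 = 3
  item 7: 7 − 3 = 4
  item 8: 3
  item 9: 4
  item 10: 7 − 2 = 5
  item 11: 3
Total = 4 + 4 + 4 + 3 + 1 + 3 + 4 + 3 + 4 + 5 + 3 = 38

38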